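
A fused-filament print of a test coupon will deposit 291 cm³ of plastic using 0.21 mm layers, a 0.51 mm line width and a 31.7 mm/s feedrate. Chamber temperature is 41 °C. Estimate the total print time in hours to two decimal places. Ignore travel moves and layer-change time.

Line area: 0.21 × 0.51 → 0.1071 mm².
Toolpath length = 291 cm³ / 0.1071 mm² = 291000 / 0.1071 = 2717086.8 mm.
Time extruding: 2717086.8 / 31.7 → 85712.5 s.
That's 85712.5 s → 23.81 hours.

23.81 hours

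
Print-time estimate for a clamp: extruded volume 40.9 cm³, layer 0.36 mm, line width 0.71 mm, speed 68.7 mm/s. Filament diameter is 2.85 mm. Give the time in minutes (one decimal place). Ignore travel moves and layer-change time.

Bead cross-section = 0.36 × 0.71 = 0.2556 mm².
Toolpath length = 40.9 cm³ / 0.2556 mm² = 40900 / 0.2556 = 160015.6 mm.
Extrusion time = 160015.6 / 68.7, so 2329.2 s.
In the requested units: 2329.2 s = 38.8 minutes.

38.8 minutes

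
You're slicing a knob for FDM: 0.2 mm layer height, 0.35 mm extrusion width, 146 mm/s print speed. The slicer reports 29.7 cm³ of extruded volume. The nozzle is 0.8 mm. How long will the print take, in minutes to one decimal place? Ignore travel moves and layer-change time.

Line area = 0.2 × 0.35 = 0.07 mm².
Path length: 29700 mm³ / 0.07 mm² → 424285.7 mm.
Extrusion time = 424285.7 / 146, so 2906.1 s.
That's 2906.1 s → 48.4 minutes.

48.4 minutes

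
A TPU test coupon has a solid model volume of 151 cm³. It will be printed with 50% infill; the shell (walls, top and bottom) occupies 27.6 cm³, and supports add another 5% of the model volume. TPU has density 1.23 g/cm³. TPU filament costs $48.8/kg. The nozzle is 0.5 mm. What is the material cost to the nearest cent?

$5.81

Infill region: 151 − 27.6 → 123.4 cm³.
Infill deposited: 0.50 × 123.4 → 61.7 cm³.
Support = 0.05 × 151 = 7.55 cm³.
Deposited volume: 27.6 + 61.7 + 7.55 → 96.85 cm³.
Mass: 96.85 × 1.23 → 119.1255 g.
At $48.8/kg: 119.1255/1000 × 48.8 = $5.81.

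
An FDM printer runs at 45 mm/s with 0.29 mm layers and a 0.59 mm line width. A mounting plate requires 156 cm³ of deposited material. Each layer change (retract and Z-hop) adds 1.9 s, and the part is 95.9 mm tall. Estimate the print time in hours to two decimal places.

Extrusion cross-section = 0.29 × 0.59, so 0.1711 mm².
Path length: 156000 mm³ / 0.1711 mm² → 911747.5 mm.
Extrusion time: 911747.5 / 45 → 20261.1 s.
Layer count = ceil(95.9 / 0.29) = 331.
Non-print overhead = 331 × 1.9, so 628.9 s.
Altogether 20261.1 + 628.9 = 20890 s, i.e. 5.80 hours.

5.80 hours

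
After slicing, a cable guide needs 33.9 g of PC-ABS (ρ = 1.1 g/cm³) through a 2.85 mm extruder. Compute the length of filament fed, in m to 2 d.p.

4.83 m

Volume = 33.9 g / 1.1 g·cm⁻³ = 30.8182 cm³ = 30818.2 mm³.
Cross-section of 2.85 mm filament: π·(2.85/2)² = 6.3794 mm².
Length = 30818.2 / 6.3794 = 4830.89 mm = 4.83 m.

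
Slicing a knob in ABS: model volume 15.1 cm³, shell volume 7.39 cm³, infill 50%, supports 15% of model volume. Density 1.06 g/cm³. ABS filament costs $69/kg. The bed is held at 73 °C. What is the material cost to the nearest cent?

$0.99

Interior volume = 15.1 − 7.39 = 7.71 cm³.
Infill volume = 0.50 × 7.71, so 3.855 cm³.
Support = 0.15 × 15.1, so 2.265 cm³.
Deposited volume = 7.39 + 3.855 + 2.265 = 13.51 cm³.
Mass: 13.51 × 1.06 → 14.3206 g.
Cost = 14.3206 g / 1000 × $69/kg = $0.99.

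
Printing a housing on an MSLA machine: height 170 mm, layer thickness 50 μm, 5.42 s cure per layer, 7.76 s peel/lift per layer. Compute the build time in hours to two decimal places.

Number of layers: 170 / 0.05 → 3400 (rounded up).
Cycle time: 5.42 + 7.76 → 13.18 s.
Build time: 3400 × 13.18 s = 44812 s, i.e. 12.45 hours.

12.45 hours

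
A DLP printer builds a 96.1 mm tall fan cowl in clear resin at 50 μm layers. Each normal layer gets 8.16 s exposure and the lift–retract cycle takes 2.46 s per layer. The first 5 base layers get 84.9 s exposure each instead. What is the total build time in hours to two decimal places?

5.78 hours

Layers = ⌈96.1/0.05⌉ = 1922.
Base layers = 5 × (84.9 + 2.46), so 436.8 s.
Remaining layers = 1917 × (8.16 + 2.46) = 20358.54 s.
Total = 436.8 + 20358.54 = 20795.34 s = 5.78 hours.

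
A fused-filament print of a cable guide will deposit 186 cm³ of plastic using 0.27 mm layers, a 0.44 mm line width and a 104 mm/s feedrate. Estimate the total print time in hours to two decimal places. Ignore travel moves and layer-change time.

Bead cross-section = 0.27 × 0.44 = 0.1188 mm².
Toolpath length = 186 cm³ / 0.1188 mm² = 186000 / 0.1188 = 1565656.6 mm.
Time extruding = 1565656.6 / 104 = 15054.4 s.
In the requested units: 15054.4 s = 4.18 hours.

4.18 hours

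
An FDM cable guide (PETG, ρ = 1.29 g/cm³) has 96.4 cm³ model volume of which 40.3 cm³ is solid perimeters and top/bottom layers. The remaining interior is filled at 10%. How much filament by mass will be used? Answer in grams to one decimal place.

59.2 g

Interior volume = 96.4 − 40.3, so 56.1 cm³.
Infill volume = 0.10 × 56.1 = 5.61 cm³.
Deposited volume = 40.3 + 5.61 = 45.91 cm³.
Mass = 45.91 × 1.29 = 59.2239 g.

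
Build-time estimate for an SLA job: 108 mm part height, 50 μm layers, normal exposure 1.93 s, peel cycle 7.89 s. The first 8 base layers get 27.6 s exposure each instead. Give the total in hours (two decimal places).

Layers = ⌈108/0.05⌉ = 2160.
Bottom layers: 8 × (27.6 + 7.89) → 283.92 s.
Normal layers: 2152 × (1.93 + 7.89) → 21132.64 s.
Sum: 283.92 + 21132.64 = 21416.56 s → 5.95 hours.

5.95 hours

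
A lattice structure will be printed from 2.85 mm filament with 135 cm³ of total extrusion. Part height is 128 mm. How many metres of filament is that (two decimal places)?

21.16 m

A = π r² = π × 1.425² = 6.3794 mm².
L = 135000 mm³ / 6.3794 mm² = 21161.86 mm, i.e. 21.16 m.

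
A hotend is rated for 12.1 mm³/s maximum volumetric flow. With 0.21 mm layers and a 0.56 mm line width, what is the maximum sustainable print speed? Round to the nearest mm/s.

A = 0.21 × 0.56 = 0.1176 mm².
v_max = Q/A = 12.1/0.1176 = 102.89 mm/s → 103 mm/s.

103 mm/s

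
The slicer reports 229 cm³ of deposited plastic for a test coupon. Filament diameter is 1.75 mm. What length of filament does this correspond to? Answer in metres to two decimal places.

95.21 m

Cross-section of 1.75 mm filament: π·(1.75/2)² = 2.4053 mm².
L = 229000 mm³ / 2.4053 mm² = 95206.42 mm, i.e. 95.21 m.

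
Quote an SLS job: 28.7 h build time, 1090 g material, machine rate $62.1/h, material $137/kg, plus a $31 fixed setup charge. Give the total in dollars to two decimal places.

Machine cost: 62.1 × 28.7 → $1782.27.
Feedstock cost = 137 × 1090/1000 = $149.33.
Total = 1782.27 + 149.33 + 31 = $1962.60.

$1962.60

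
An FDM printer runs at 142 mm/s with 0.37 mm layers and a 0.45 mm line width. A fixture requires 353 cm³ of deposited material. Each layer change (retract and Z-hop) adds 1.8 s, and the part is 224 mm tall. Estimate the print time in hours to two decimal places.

4.45 hours

Bead cross-section = 0.37 × 0.45 = 0.1665 mm².
Total extruded path = 353000/0.1665 = 2120120.1 mm.
Extrusion time = 2120120.1 / 142, so 14930.4 s.
Number of layers: 224 / 0.37 → 606 (rounded up).
Z-hop total = 606 × 1.8, so 1090.8 s.
Altogether 14930.4 + 1090.8 = 16021.2 s, i.e. 4.45 hours.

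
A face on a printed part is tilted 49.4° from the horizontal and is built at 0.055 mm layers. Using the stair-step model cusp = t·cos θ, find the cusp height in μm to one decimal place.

h_c = t·cos θ = 0.055 × 0.6508 = 0.035794 mm (35.8 μm).

35.8 μm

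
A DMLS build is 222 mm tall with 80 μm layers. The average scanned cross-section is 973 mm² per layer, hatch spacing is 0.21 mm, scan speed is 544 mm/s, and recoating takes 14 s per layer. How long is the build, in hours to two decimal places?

17.36 hours

Layer count = ceil(222 / 0.08) = 2775.
Scan path per layer: 973 / 0.21 → 4633.3 mm.
Laser time per layer = 4633.3 / 544, so 8.5171 s.
Time per layer = 8.5171 + 14 = 22.5171 s.
Build time = 2775 × 22.5171 = 62484.9525 s = 17.36 hours.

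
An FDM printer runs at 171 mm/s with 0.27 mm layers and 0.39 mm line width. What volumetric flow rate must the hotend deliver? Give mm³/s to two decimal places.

A = 0.27 × 0.39, so 0.1053 mm².
Volumetric flow = 171 × 0.1053 = 18.01 mm³/s.

18.01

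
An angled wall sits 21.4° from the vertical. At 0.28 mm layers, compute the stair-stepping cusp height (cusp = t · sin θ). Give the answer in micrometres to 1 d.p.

Cusp = layer height × sin(21.4°) = 0.28 × 0.3649 = 0.102172 mm = 102.2 μm.

102.2 μm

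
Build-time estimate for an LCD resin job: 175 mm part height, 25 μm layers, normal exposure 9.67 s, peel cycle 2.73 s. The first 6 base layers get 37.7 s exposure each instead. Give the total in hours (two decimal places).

Layer count = ceil(175 / 0.025) = 7000.
Burn-in layers: 6 × (37.7 + 2.73) → 242.58 s.
Regular layers = 6994 × (9.67 + 2.73), so 86725.6 s.
Sum: 242.58 + 86725.6 = 86968.18 s → 24.16 hours.

24.16 hours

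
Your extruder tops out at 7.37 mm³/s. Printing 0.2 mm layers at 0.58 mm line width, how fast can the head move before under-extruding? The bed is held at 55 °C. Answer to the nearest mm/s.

Bead cross-section = 0.2 × 0.58, so 0.116 mm².
v_max = Q/A = 7.37/0.116 = 63.53 mm/s → 64 mm/s.

64 mm/s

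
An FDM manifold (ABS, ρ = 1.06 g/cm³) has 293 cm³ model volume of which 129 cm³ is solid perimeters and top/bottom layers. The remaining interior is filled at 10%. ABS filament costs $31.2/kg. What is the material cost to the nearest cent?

Interior volume: 293 − 129 → 164 cm³.
Infill deposited = 0.10 × 164 = 16.4 cm³.
Deposited volume = 129 + 16.4, so 145.4 cm³.
Mass = 145.4 × 1.06, so 154.124 g.
At $31.2/kg: 154.124/1000 × 31.2 = $4.81.

$4.81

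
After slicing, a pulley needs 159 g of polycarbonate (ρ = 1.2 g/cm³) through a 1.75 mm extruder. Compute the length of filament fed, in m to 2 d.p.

Volume = 159 g / 1.2 g·cm⁻³ = 132.5 cm³ = 132500 mm³.
Filament cross-section = π × (1.75/2)² = 2.4053 mm².
Length = 132500 / 2.4053 = 55086.68 mm = 55.09 m.

55.09 m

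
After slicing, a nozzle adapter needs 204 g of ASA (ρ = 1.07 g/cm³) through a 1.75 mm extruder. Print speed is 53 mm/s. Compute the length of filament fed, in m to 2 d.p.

Extruded volume: 204/1.07 = 190.6542 cm³ (190654.2 mm³).
Cross-section of 1.75 mm filament: π·(1.75/2)² = 2.4053 mm².
L = V/A = 190654.2/2.4053 = 79264.21 mm → 79.26 m.

79.26 m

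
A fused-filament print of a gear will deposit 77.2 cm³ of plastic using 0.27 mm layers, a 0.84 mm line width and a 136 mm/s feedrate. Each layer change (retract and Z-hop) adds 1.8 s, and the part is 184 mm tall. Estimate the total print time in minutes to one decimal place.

62.2 minutes

Line area = 0.27 × 0.84 = 0.2268 mm².
Total extruded path = 77200/0.2268 = 340388 mm.
Extrusion time: 340388 / 136 → 2502.9 s.
Layers = ⌈184/0.27⌉ = 682.
Z-hop total = 682 × 1.8 = 1227.6 s.
Altogether 2502.9 + 1227.6 = 3730.5 s, i.e. 62.2 minutes.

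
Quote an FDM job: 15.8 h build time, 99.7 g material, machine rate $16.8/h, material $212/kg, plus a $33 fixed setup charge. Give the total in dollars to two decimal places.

Machine-time cost = 16.8 × 15.8, so $265.44.
Material cost: 212 × 99.7/1000 → $21.1364.
Total = 265.44 + 21.1364 + 33 = 319.5764 ≈ $319.58.

$319.58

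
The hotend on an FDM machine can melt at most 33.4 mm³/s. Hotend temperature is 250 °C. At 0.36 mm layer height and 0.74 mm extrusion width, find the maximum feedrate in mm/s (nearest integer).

A = 0.36 × 0.74, so 0.2664 mm².
Max speed = 33.4 / 0.2664 = 125.38 ≈ 125 mm/s.

125 mm/s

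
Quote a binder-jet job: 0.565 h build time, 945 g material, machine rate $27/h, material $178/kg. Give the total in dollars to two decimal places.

Machine-time cost = 27 × 0.565 = $15.255.
Feedstock cost: 178 × 945/1000 → $168.21.
Total = 15.255 + 168.21 = 183.465 ≈ $183.47.

$183.47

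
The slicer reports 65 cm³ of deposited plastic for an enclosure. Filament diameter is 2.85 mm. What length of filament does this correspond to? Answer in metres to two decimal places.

10.19 m

A = π r² = π × 1.425² = 6.3794 mm².
L = 65000 mm³ / 6.3794 mm² = 10189.05 mm, i.e. 10.19 m.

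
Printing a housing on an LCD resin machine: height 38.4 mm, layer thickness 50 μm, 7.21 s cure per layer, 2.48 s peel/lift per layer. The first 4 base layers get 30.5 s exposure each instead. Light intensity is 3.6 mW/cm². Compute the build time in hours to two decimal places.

Number of layers: 38.4 / 0.05 → 768 (rounded up).
Bottom layers: 4 × (30.5 + 2.48) → 131.92 s.
Regular layers: 764 × (7.21 + 2.48) → 7403.16 s.
Sum: 131.92 + 7403.16 = 7535.08 s → 2.09 hours.

2.09 hours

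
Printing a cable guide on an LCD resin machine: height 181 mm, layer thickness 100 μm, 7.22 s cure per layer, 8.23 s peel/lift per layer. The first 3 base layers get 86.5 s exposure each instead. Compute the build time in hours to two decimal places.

7.83 hours

Layers = ⌈181/0.1⌉ = 1810.
Burn-in layers = 3 × (86.5 + 8.23) = 284.19 s.
Regular layers = 1807 × (7.22 + 8.23) = 27918.15 s.
Sum: 284.19 + 27918.15 = 28202.34 s → 7.83 hours.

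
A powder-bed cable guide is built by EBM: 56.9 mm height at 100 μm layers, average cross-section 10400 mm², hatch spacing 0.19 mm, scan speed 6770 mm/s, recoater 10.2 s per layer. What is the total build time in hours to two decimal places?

2.89 hours

Layers = ⌈56.9/0.1⌉ = 569.
Per-layer scan distance = 10400 / 0.19, so 54736.8 mm.
Scan time per layer = 54736.8 / 6770, so 8.0852 s.
Per-layer time = 8.0852 + 10.2, so 18.2852 s.
Build time = 569 × 18.2852 = 10404.2788 s = 2.89 hours.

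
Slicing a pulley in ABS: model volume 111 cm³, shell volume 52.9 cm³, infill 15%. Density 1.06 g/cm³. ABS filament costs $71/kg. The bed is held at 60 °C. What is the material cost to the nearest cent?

$4.64

Interior volume: 111 − 52.9 → 58.1 cm³.
Infill volume: 0.15 × 58.1 → 8.715 cm³.
Total extruded = 52.9 + 8.715, so 61.615 cm³.
Mass = 61.615 × 1.06 = 65.3119 g.
At $71/kg: 65.3119/1000 × 71 = $4.64.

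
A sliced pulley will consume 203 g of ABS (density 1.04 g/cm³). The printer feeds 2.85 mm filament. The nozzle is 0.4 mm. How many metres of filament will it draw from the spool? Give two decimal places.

Volume = 203 g / 1.04 g·cm⁻³ = 195.1923 cm³ = 195192.3 mm³.
Cross-section of 2.85 mm filament: π·(2.85/2)² = 6.3794 mm².
L = V/A = 195192.3/6.3794 = 30597.28 mm → 30.60 m.

30.60 m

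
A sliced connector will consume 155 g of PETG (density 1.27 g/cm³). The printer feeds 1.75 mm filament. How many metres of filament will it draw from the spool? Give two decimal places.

Extruded volume: 155/1.27 = 122.0472 cm³ (122047.2 mm³).
Filament cross-section = π × (1.75/2)² = 2.4053 mm².
L = V/A = 122047.2/2.4053 = 50740.95 mm → 50.74 m.

50.74 m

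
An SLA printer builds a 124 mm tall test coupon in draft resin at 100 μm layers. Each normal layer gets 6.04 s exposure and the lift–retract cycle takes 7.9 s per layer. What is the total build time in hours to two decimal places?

Layers = ⌈124/0.1⌉ = 1240.
Per-layer time = 6.04 + 7.9, so 13.94 s.
Total = 1240 × 13.94 = 17285.6 s = 4.80 hours.

4.80 hours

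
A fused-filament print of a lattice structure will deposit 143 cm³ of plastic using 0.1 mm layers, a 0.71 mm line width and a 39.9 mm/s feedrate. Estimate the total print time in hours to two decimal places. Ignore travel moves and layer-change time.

14.02 hours

Bead cross-section: 0.1 × 0.71 → 0.071 mm².
Path length: 143000 mm³ / 0.071 mm² → 2014084.5 mm.
Print-move time: 2014084.5 / 39.9 → 50478.3 s.
Converting: 50478.3 s = 14.02 hours.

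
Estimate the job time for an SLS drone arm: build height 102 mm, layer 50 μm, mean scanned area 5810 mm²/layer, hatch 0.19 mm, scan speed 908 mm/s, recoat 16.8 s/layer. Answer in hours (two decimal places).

Number of layers: 102 / 0.05 → 2040 (rounded up).
Scan path per layer = 5810 / 0.19 = 30578.9 mm.
Laser time per layer: 30578.9 / 908 → 33.6772 s.
Time per layer = 33.6772 + 16.8 = 50.4772 s.
Build time = 2040 × 50.4772 = 102973.488 s = 28.60 hours.

28.60 hours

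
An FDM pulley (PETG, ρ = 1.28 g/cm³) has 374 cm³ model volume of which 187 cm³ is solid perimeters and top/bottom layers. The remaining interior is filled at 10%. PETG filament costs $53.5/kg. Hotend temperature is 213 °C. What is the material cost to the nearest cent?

$14.09

Infill region = 374 − 187, so 187 cm³.
Deposited infill: 0.10 × 187 → 18.7 cm³.
Total extruded: 187 + 18.7 → 205.7 cm³.
Mass: 205.7 × 1.28 → 263.296 g.
At $53.5/kg: 263.296/1000 × 53.5 = $14.09.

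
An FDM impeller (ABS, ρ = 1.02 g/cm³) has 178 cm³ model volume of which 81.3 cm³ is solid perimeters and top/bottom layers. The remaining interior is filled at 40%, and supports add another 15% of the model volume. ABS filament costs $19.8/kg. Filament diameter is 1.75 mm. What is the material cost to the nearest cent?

Interior volume = 178 − 81.3, so 96.7 cm³.
Infill deposited = 0.40 × 96.7 = 38.68 cm³.
Support = 0.15 × 178 = 26.7 cm³.
Deposited volume = 81.3 + 38.68 + 26.7, so 146.68 cm³.
Mass = 146.68 × 1.02 = 149.6136 g.
Cost = 149.6136 g / 1000 × $19.8/kg = $2.96.

$2.96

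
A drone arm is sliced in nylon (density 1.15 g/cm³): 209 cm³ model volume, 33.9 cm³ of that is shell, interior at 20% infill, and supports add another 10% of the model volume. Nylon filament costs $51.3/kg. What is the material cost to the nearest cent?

$5.30

Infill region: 209 − 33.9 → 175.1 cm³.
Deposited infill = 0.20 × 175.1 = 35.02 cm³.
Support = 0.10 × 209, so 20.9 cm³.
Total extruded: 33.9 + 35.02 + 20.9 → 89.82 cm³.
Mass: 89.82 × 1.15 → 103.293 g.
At $51.3/kg: 103.293/1000 × 51.3 = $5.30.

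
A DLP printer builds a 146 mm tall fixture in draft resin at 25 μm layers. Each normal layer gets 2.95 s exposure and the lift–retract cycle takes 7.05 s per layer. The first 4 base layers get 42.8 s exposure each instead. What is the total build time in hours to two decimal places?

16.27 hours

Layer count = ceil(146 / 0.025) = 5840.
Bottom layers: 4 × (42.8 + 7.05) → 199.4 s.
Remaining layers = 5836 × (2.95 + 7.05), so 58360 s.
Sum: 199.4 + 58360 = 58559.4 s → 16.27 hours.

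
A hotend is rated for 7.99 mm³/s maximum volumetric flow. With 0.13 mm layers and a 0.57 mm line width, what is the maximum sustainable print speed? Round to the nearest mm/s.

108 mm/s

Bead cross-section = 0.13 × 0.57, so 0.0741 mm².
v_max = Q/A = 7.99/0.0741 = 107.83 mm/s → 108 mm/s.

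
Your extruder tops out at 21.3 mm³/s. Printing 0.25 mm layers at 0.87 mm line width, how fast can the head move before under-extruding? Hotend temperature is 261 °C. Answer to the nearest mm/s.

98 mm/s

Bead cross-section = 0.25 × 0.87, so 0.2175 mm².
v_max = Q/A = 21.3/0.2175 = 97.93 mm/s → 98 mm/s.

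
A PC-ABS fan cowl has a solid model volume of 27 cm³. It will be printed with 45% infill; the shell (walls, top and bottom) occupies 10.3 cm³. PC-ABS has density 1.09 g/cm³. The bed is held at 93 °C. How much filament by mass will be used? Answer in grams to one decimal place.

19.4 g

Infill region = 27 − 10.3, so 16.7 cm³.
Infill volume = 0.45 × 16.7, so 7.515 cm³.
Total extruded = 10.3 + 7.515, so 17.815 cm³.
Mass = 17.815 × 1.09, so 19.41835 g.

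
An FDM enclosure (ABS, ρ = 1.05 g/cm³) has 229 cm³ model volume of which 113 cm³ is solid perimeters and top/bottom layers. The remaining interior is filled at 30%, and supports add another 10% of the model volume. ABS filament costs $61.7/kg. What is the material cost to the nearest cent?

$11.06

Infill region = 229 − 113, so 116 cm³.
Deposited infill = 0.30 × 116 = 34.8 cm³.
Support = 0.10 × 229, so 22.9 cm³.
Total extruded = 113 + 34.8 + 22.9, so 170.7 cm³.
Mass = 170.7 × 1.05 = 179.235 g.
Cost = 179.235 g / 1000 × $61.7/kg = $11.06.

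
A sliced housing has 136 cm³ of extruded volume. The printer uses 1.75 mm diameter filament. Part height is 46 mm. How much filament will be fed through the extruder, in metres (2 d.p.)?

56.54 m

Filament cross-section = π × (1.75/2)² = 2.4053 mm².
L = 136000 mm³ / 2.4053 mm² = 56541.8 mm, i.e. 56.54 m.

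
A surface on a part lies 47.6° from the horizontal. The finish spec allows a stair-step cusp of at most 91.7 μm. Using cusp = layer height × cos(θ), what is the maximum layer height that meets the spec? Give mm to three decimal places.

0.136 mm

cos(47.6°) = 0.6743; t_max = 0.0917/0.6743 = 0.136 mm.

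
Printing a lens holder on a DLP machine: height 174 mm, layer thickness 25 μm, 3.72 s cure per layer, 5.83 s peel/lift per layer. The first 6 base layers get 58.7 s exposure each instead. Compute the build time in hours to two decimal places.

Layer count = ceil(174 / 0.025) = 6960.
Bottom layers = 6 × (58.7 + 5.83), so 387.18 s.
Remaining layers = 6954 × (3.72 + 5.83) = 66410.7 s.
Sum: 387.18 + 66410.7 = 66797.88 s → 18.55 hours.

18.55 hours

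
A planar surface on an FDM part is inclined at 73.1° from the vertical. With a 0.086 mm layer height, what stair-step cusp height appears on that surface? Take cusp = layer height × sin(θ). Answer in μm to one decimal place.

sin(73.1°) = 0.9568, so cusp = 0.086 × 0.9568 = 0.082285 mm → 82.3 μm.

82.3 μm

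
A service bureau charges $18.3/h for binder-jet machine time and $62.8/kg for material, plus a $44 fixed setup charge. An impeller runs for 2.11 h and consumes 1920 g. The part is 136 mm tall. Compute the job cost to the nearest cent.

Machine cost = 18.3 × 2.11, so $38.613.
Feedstock cost = 62.8 × 1920/1000, so $120.576.
Adding setup: 38.613 + 120.576 + 44 → 203.189 ≈ $203.19.

$203.19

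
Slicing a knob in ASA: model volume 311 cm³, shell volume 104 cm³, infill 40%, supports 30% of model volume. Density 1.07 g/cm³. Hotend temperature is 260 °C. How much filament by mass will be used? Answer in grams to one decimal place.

Infill region = 311 − 104 = 207 cm³.
Infill deposited = 0.40 × 207 = 82.8 cm³.
Support = 0.30 × 311, so 93.3 cm³.
Deposited volume = 104 + 82.8 + 93.3 = 280.1 cm³.
Mass: 280.1 × 1.07 → 299.707 g.

299.7 g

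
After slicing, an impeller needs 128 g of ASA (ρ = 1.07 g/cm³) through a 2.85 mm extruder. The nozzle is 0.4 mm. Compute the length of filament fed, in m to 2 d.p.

18.75 m

Extruded volume: 128/1.07 = 119.6262 cm³ (119626.2 mm³).
A = π r² = π × 1.425² = 6.3794 mm².
L = V/A = 119626.2/6.3794 = 18751.95 mm → 18.75 m.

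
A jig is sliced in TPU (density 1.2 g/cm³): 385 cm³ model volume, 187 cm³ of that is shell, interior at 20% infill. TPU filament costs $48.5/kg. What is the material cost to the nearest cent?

$13.19

Volume inside the shell = 385 − 187 = 198 cm³.
Deposited infill = 0.20 × 198 = 39.6 cm³.
Deposited volume: 187 + 39.6 → 226.6 cm³.
Mass: 226.6 × 1.2 → 271.92 g.
At $48.5/kg: 271.92/1000 × 48.5 = $13.19.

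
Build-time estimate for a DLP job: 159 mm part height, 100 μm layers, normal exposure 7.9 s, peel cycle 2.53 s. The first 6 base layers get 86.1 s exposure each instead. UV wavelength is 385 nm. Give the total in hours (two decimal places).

Layer count = ceil(159 / 0.1) = 1590.
Bottom layers = 6 × (86.1 + 2.53) = 531.78 s.
Regular layers = 1584 × (7.9 + 2.53) = 16521.12 s.
Sum: 531.78 + 16521.12 = 17052.9 s → 4.74 hours.

4.74 hours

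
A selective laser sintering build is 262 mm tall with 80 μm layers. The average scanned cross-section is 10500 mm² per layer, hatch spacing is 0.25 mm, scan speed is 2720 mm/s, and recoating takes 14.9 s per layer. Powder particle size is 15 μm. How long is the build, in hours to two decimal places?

Layers = ⌈262/0.08⌉ = 3275.
Per-layer scan distance = 10500 / 0.25 = 42000 mm.
Scan time per layer = 42000 / 2720, so 15.4412 s.
Layer cycle = 15.4412 + 14.9 = 30.3412 s.
Total: 3275 × 30.3412 s = 99367.43 s → 27.60 hours.

27.60 hours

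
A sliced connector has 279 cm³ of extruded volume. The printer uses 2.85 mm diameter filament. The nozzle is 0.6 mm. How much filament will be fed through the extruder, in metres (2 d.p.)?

Filament cross-section = π × (2.85/2)² = 6.3794 mm².
Length = 279 cm³ / 6.3794 mm² = 279000 / 6.3794 = 43734.52 mm = 43.73 m.

43.73 m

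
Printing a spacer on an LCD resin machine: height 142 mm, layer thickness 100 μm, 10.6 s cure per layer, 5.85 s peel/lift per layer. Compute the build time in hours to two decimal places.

Layer count = ceil(142 / 0.1) = 1420.
Per-layer time: 10.6 + 5.85 → 16.45 s.
Build time: 1420 × 16.45 s = 23359 s, i.e. 6.49 hours.

6.49 hours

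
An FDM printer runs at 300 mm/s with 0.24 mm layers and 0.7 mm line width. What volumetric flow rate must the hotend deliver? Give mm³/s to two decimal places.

50.40

Bead cross-section = 0.24 × 0.7 = 0.168 mm².
Q = v·A = 300 × 0.168 = 50.40 mm³/s.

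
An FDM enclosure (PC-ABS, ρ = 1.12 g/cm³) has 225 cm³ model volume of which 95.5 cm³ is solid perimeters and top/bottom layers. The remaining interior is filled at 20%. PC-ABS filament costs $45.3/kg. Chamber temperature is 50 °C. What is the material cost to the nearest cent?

Infill region: 225 − 95.5 → 129.5 cm³.
Infill volume = 0.20 × 129.5 = 25.9 cm³.
Deposited volume = 95.5 + 25.9 = 121.4 cm³.
Mass = 121.4 × 1.12 = 135.968 g.
At $45.3/kg: 135.968/1000 × 45.3 = $6.16.

$6.16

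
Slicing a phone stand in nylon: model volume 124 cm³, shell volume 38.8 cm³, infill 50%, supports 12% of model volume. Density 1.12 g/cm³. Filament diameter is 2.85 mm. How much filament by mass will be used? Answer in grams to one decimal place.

107.8 g

Infill region = 124 − 38.8, so 85.2 cm³.
Infill volume = 0.50 × 85.2 = 42.6 cm³.
Support: 0.12 × 124 → 14.88 cm³.
Total extruded = 38.8 + 42.6 + 14.88, so 96.28 cm³.
Mass = 96.28 × 1.12 = 107.8336 g.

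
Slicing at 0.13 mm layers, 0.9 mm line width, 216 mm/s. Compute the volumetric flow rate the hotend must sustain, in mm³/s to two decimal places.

25.27

A = 0.13 × 0.9, so 0.117 mm².
Volumetric flow = 216 × 0.117 = 25.27 mm³/s.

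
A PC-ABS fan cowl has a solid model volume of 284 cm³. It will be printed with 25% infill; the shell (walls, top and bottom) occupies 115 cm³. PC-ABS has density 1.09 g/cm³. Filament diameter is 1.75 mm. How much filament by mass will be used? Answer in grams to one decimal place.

171.4 g

Infill region = 284 − 115, so 169 cm³.
Infill deposited = 0.25 × 169, so 42.25 cm³.
Deposited volume = 115 + 42.25 = 157.25 cm³.
Mass = 157.25 × 1.09, so 171.4025 g.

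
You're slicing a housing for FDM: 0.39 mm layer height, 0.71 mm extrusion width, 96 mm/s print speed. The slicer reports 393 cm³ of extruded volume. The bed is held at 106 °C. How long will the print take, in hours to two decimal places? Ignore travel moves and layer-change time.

Line area = 0.39 × 0.71, so 0.2769 mm².
Total extruded path = 393000/0.2769 = 1419284.9 mm.
Time extruding: 1419284.9 / 96 → 14784.2 s.
In the requested units: 14784.2 s = 4.11 hours.

4.11 hours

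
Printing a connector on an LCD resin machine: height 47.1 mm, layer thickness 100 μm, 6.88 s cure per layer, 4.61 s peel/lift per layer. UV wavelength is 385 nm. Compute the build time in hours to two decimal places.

Number of layers: 47.1 / 0.1 → 471 (rounded up).
Cycle time = 6.88 + 4.61 = 11.49 s.
Build time: 471 × 11.49 s = 5411.79 s, i.e. 1.50 hours.

1.50 hours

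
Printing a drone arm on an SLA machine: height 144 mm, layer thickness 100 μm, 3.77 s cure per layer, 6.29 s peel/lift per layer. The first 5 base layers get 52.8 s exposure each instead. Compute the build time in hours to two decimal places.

4.09 hours

Layer count = ceil(144 / 0.1) = 1440.
Bottom layers = 5 × (52.8 + 6.29) = 295.45 s.
Regular layers: 1435 × (3.77 + 6.29) → 14436.1 s.
Total = 295.45 + 14436.1 = 14731.55 s = 4.09 hours.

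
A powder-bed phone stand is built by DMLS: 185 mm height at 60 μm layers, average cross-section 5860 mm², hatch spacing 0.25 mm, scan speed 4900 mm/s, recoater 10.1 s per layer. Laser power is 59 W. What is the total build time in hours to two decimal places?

Layer count = ceil(185 / 0.06) = 3084.
Scan path per layer = 5860 / 0.25, so 23440 mm.
Laser time per layer: 23440 / 4900 → 4.7837 s.
Per-layer time = 4.7837 + 10.1, so 14.8837 s.
Build time = 3084 × 14.8837 = 45901.3308 s = 12.75 hours.

12.75 hours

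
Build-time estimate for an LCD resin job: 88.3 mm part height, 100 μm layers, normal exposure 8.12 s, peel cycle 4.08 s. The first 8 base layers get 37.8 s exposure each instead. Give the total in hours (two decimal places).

Number of layers: 88.3 / 0.1 → 883 (rounded up).
Burn-in layers: 8 × (37.8 + 4.08) → 335.04 s.
Remaining layers = 875 × (8.12 + 4.08), so 10675 s.
Total = 335.04 + 10675 = 11010.04 s = 3.06 hours.

3.06 hours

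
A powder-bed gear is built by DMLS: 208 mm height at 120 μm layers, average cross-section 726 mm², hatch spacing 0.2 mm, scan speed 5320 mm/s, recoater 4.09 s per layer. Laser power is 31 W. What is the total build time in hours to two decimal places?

2.30 hours

Number of layers: 208 / 0.12 → 1734 (rounded up).
Scan path per layer: 726 / 0.2 → 3630 mm.
Laser time per layer = 3630 / 5320 = 0.6823 s.
Time per layer = 0.6823 + 4.09 = 4.7723 s.
Build time = 1734 × 4.7723 = 8275.1682 s = 2.30 hours.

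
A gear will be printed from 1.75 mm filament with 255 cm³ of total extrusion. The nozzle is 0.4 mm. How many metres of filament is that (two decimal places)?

Filament cross-section = π × (1.75/2)² = 2.4053 mm².
L = 255000 mm³ / 2.4053 mm² = 106015.88 mm, i.e. 106.02 m.

106.02 m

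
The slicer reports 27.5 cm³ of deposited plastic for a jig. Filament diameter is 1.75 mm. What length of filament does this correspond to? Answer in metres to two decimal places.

11.43 m

Cross-section of 1.75 mm filament: π·(1.75/2)² = 2.4053 mm².
Length = 27.5 cm³ / 2.4053 mm² = 27500 / 2.4053 = 11433.09 mm = 11.43 m.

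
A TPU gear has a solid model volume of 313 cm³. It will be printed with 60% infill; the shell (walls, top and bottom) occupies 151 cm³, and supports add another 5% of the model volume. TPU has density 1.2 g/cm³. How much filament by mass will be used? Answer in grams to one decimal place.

Infill region = 313 − 151, so 162 cm³.
Infill volume = 0.60 × 162 = 97.2 cm³.
Support = 0.05 × 313 = 15.65 cm³.
Total extruded: 151 + 97.2 + 15.65 → 263.85 cm³.
Mass = 263.85 × 1.2, so 316.62 g.

316.6 g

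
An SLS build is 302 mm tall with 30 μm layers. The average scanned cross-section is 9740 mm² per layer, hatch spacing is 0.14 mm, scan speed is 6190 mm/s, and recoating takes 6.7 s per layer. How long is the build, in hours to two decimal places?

50.17 hours

Layer count = ceil(302 / 0.03) = 10067.
Scan path per layer: 9740 / 0.14 → 69571.4 mm.
Per-layer scan time = 69571.4 / 6190, so 11.2393 s.
Layer cycle = 11.2393 + 6.7 = 17.9393 s.
Build time = 10067 × 17.9393 = 180594.9331 s = 50.17 hours.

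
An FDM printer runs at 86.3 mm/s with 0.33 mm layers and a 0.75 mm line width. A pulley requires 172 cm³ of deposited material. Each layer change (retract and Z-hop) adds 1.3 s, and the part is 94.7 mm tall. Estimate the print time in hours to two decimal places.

2.34 hours

Line area: 0.33 × 0.75 → 0.2475 mm².
Path length: 172000 mm³ / 0.2475 mm² → 694949.5 mm.
Print-move time = 694949.5 / 86.3 = 8052.7 s.
Layers = ⌈94.7/0.33⌉ = 287.
Layer-change overhead = 287 × 1.3 = 373.1 s.
Total = 8052.7 + 373.1 = 8425.8 s = 2.34 hours.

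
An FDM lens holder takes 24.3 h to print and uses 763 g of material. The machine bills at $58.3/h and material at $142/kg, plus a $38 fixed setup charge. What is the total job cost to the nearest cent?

$1563.04

Time charge = 58.3 × 24.3, so $1416.69.
Feedstock cost: 142 × 763/1000 → $108.346.
Total = 1416.69 + 108.346 + 38 = 1563.036 ≈ $1563.04.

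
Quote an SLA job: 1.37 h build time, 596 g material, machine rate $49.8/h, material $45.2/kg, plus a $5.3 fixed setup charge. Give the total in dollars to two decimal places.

Machine-time cost = 49.8 × 1.37 = $68.226.
Feedstock cost: 45.2 × 596/1000 → $26.9392.
Total = 68.226 + 26.9392 + 5.3 = 100.4652 ≈ $100.47.

$100.47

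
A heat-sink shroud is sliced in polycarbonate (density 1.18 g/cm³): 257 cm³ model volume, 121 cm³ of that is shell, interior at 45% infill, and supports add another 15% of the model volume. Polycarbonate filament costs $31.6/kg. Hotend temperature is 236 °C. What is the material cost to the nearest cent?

Volume inside the shell: 257 − 121 → 136 cm³.
Deposited infill = 0.45 × 136, so 61.2 cm³.
Support = 0.15 × 257, so 38.55 cm³.
Total printed volume = 121 + 61.2 + 38.55 = 220.75 cm³.
Mass = 220.75 × 1.18 = 260.485 g.
Cost = 260.485 g / 1000 × $31.6/kg = $8.23.

$8.23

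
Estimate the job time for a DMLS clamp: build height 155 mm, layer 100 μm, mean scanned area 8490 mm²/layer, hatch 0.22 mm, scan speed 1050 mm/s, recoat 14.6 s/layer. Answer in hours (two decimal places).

Layers = ⌈155/0.1⌉ = 1550.
Scan path per layer: 8490 / 0.22 → 38590.9 mm.
Scan time per layer = 38590.9 / 1050, so 36.7532 s.
Layer cycle = 36.7532 + 14.6, so 51.3532 s.
Total: 1550 × 51.3532 s = 79597.46 s → 22.11 hours.

22.11 hours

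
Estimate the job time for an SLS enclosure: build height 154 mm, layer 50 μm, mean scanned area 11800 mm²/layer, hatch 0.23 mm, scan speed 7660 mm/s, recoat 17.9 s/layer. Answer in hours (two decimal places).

21.04 hours

Number of layers: 154 / 0.05 → 3080 (rounded up).
Hatch length per layer: 11800 / 0.23 → 51304.3 mm.
Per-layer scan time = 51304.3 / 7660, so 6.6977 s.
Time per layer = 6.6977 + 17.9 = 24.5977 s.
Build time = 3080 × 24.5977 = 75760.916 s = 21.04 hours.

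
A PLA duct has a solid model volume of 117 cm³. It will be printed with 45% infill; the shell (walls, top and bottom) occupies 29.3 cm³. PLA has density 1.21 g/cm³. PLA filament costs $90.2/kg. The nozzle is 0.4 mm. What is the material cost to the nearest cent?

Infill region = 117 − 29.3, so 87.7 cm³.
Infill deposited = 0.45 × 87.7, so 39.465 cm³.
Total extruded = 29.3 + 39.465, so 68.765 cm³.
Mass = 68.765 × 1.21 = 83.20565 g.
At $90.2/kg: 83.20565/1000 × 90.2 = $7.51.

$7.51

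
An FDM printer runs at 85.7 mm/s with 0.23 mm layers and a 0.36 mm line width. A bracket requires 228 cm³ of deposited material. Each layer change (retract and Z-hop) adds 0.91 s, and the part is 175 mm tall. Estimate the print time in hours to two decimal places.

Extrusion cross-section = 0.23 × 0.36, so 0.0828 mm².
Toolpath length = 228 cm³ / 0.0828 mm² = 228000 / 0.0828 = 2753623.2 mm.
Print-move time = 2753623.2 / 85.7, so 32131 s.
Layers = ⌈175/0.23⌉ = 761.
Z-hop total = 761 × 0.91, so 692.51 s.
Altogether 32131 + 692.51 = 32823.51 s, i.e. 9.12 hours.

9.12 hours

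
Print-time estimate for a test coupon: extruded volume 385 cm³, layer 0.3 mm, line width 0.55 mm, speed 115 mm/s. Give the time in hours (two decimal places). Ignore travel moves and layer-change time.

Extrusion cross-section = 0.3 × 0.55, so 0.165 mm².
Path length: 385000 mm³ / 0.165 mm² → 2333333.3 mm.
Extrusion time = 2333333.3 / 115, so 20289.9 s.
Converting: 20289.9 s = 5.64 hours.

5.64 hours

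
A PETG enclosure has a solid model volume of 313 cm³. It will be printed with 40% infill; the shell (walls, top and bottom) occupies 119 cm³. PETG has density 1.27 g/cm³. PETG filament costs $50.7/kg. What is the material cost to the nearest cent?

Volume inside the shell: 313 − 119 → 194 cm³.
Infill volume = 0.40 × 194 = 77.6 cm³.
Total printed volume = 119 + 77.6, so 196.6 cm³.
Mass = 196.6 × 1.27 = 249.682 g.
Cost = 249.682 g / 1000 × $50.7/kg = $12.66.

$12.66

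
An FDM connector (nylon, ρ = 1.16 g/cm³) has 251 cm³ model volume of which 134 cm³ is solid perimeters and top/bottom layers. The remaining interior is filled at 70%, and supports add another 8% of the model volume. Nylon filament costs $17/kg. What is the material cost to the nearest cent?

Volume inside the shell = 251 − 134, so 117 cm³.
Deposited infill = 0.70 × 117, so 81.9 cm³.
Support: 0.08 × 251 → 20.08 cm³.
Deposited volume: 134 + 81.9 + 20.08 → 235.98 cm³.
Mass = 235.98 × 1.16, so 273.7368 g.
At $17/kg: 273.7368/1000 × 17 = $4.65.

$4.65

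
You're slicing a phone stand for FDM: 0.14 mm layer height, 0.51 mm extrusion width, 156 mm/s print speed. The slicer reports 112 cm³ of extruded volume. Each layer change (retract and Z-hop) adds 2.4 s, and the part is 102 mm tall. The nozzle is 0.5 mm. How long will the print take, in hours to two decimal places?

Extrusion cross-section = 0.14 × 0.51 = 0.0714 mm².
Toolpath length = 112 cm³ / 0.0714 mm² = 112000 / 0.0714 = 1568627.5 mm.
Time extruding = 1568627.5 / 156 = 10055.3 s.
Layers = ⌈102/0.14⌉ = 729.
Z-hop total: 729 × 2.4 → 1749.6 s.
Total = 10055.3 + 1749.6 = 11804.9 s = 3.28 hours.

3.28 hours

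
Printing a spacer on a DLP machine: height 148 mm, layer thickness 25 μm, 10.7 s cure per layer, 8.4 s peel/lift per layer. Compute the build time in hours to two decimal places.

31.41 hours

Number of layers: 148 / 0.025 → 5920 (rounded up).
Per-layer time: 10.7 + 8.4 → 19.1 s.
Total = 5920 × 19.1 = 113072 s = 31.41 hours.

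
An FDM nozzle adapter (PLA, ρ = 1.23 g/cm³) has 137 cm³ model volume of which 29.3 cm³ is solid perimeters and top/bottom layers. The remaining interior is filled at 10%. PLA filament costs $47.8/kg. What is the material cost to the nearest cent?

$2.36

Infill region = 137 − 29.3 = 107.7 cm³.
Infill volume = 0.10 × 107.7, so 10.77 cm³.
Total printed volume = 29.3 + 10.77, so 40.07 cm³.
Mass = 40.07 × 1.23, so 49.2861 g.
Cost = 49.2861 g / 1000 × $47.8/kg = $2.36.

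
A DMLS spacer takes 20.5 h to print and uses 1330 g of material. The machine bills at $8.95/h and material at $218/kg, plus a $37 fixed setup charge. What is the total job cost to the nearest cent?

Machine cost: 8.95 × 20.5 → $183.475.
Feedstock cost: 218 × 1330/1000 → $289.94.
Adding setup: 183.475 + 289.94 + 37 → 510.415 ≈ $510.42.

$510.42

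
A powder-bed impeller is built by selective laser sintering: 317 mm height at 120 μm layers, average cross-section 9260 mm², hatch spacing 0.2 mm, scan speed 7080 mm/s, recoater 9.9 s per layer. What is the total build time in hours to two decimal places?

Layers = ⌈317/0.12⌉ = 2642.
Scan path per layer: 9260 / 0.2 → 46300 mm.
Scan time per layer = 46300 / 7080, so 6.5395 s.
Layer cycle = 6.5395 + 9.9, so 16.4395 s.
Total: 2642 × 16.4395 s = 43433.159 s → 12.06 hours.

12.06 hours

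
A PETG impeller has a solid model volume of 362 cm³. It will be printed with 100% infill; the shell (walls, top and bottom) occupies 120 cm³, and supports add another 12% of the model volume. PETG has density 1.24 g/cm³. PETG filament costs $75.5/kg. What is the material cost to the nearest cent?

Volume inside the shell = 362 − 120 = 242 cm³.
Infill deposited = 1.00 × 242, so 242 cm³.
Support = 0.12 × 362, so 43.44 cm³.
Deposited volume = 120 + 242 + 43.44, so 405.44 cm³.
Mass = 405.44 × 1.24, so 502.7456 g.
At $75.5/kg: 502.7456/1000 × 75.5 = $37.96.

$37.96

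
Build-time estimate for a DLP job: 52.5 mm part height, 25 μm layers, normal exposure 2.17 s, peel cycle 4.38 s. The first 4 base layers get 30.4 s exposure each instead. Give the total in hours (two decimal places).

Layer count = ceil(52.5 / 0.025) = 2100.
Base layers = 4 × (30.4 + 4.38), so 139.12 s.
Normal layers = 2096 × (2.17 + 4.38) = 13728.8 s.
Total = 139.12 + 13728.8 = 13867.92 s = 3.85 hours.

3.85 hours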